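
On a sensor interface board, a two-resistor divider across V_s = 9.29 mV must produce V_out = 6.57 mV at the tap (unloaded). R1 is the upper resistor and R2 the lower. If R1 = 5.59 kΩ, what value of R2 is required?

R2 ≈ 13.5 kΩ

The divider ratio is R2/(R1+R2) = 6.57/9.29 = 0.7072.
R2 = R1 · 0.7072/(1 − 0.7072) = 13.50 kΩ.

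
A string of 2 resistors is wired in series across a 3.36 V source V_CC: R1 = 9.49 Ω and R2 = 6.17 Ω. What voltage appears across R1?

V ≈ 2.04 V

Series total: ΣR = 9.49 + 6.17 = 15.66 Ω.
Voltage divider: V = V_CC · (9.490 / 15.66) = 3.36 × 0.6060 = 2.036 V.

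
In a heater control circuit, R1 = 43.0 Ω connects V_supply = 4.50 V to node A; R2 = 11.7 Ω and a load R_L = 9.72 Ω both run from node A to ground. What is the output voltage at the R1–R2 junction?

V_out ≈ 0.495 V

The load sits in parallel with R2, giving an effective lower resistance R2' = R2·R_L/(R2+R_L) = 5.309 Ω.
Now apply the divider: V_out = 4.50 × 0.1099 = 0.4946 V.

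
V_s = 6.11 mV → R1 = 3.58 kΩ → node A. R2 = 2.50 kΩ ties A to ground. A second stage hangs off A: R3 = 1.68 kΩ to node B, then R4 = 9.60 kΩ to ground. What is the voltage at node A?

Node A sees R2 in parallel with the series input of stage 2, R3 + R4 = 11.28 kΩ.
Effective lower resistance at A: R2 ‖ 11.28 = 2.046 kΩ.
First divider: V_A = V_s · 2.046/(3.58 + 2.046) = 2.222 mV.

V_A ≈ 2.22 mV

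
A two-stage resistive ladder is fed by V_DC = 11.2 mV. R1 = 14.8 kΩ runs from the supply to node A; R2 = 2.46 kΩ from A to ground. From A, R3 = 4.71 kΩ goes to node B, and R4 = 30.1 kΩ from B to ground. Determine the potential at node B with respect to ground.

V_B ≈ 1.30 mV

Node A sees R2 in parallel with the series input of stage 2, R3 + R4 = 34.81 kΩ.
R2 ‖ (R3+R4) = 2.298 kΩ.
V_A = 11.2 × 2.298/(14.8 + 2.298) = 1.505 mV.
Stage 2 is unloaded, so V_B = V_A · R4/(R3+R4) = 1.505 × 30.1/34.81 = 1.301 mV.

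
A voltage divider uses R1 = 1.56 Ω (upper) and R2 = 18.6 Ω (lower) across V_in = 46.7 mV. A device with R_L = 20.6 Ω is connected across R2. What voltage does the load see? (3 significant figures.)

The load sits in parallel with R2, giving an effective lower resistance R2' = R2·R_L/(R2+R_L) = 9.774 Ω.
Now apply the divider: V_out = 46.7 × 0.8624 = 40.27 mV.
(Unloaded it would be 43.1 mV; the load pulls it down.)

V_out ≈ 40.3 mV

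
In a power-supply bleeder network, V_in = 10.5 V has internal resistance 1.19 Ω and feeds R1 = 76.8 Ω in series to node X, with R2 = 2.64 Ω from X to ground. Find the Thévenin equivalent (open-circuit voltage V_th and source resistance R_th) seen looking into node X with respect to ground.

V_th ≈ 0.344 V, R_th ≈ 2.55 Ω

R1' = 1.19 + 76.8 = 77.99 Ω (source resistance + R1).
With X open, the divider is unloaded: V_th = 10.5 × 2.64/80.63 = 0.3438 V.
Looking into X with the source shorted: R_th = R1'·R2/(R1'+R2) = 77.99 × 2.64/80.63 = 2.554 Ω.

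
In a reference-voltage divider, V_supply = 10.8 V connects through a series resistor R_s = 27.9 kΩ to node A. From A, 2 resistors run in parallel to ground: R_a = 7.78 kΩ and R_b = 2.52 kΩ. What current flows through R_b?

I ≈ 0.274 mA

Combine the parallel branches: R_p = (1/7.78 + 1/2.52)⁻¹ = 1.903 kΩ.
V_A = 10.8 × 1.903/29.80 = 0.6898 V.
Branch current I = V_A/R_b = 0.6898/2.52 = 0.2737 mA.
(Check via current divider: I_total = 0.3624 mA; share G_k/ΣG = 0.7553 → same result.)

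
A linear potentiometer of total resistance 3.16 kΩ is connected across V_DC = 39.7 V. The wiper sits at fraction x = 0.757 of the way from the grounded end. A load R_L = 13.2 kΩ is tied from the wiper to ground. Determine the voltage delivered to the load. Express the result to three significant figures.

The pot divides into 0.7679 kΩ above the wiper and 2.392 kΩ below.
R_L loads the lower segment: effective lower R = 2.025 kΩ.
V_out = 39.7 × 2.025/(0.7679 + 2.025) = 28.79 V.

V_out ≈ 28.8 V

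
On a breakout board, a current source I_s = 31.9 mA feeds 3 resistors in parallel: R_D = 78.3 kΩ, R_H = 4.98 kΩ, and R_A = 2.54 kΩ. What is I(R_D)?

I ≈ 0.671 mA

Conductances: ΣG = 1/78.3 + 1/4.98 + 1/2.54 = 0.6073 (1/kΩ).
By the current-divider rule, I = I_s · G_k/ΣG = 31.9 × 0.02103 = 0.6709 mA.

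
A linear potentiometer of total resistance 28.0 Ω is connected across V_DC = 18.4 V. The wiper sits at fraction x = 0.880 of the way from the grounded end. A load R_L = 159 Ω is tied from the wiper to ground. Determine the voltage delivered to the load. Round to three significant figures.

V_out ≈ 15.9 V

Lower segment x·R_p = 24.64 Ω; upper segment (1−x)·R_p = 3.360 Ω.
(x·R_p) ‖ R_L = 21.33 Ω.
Then V_out = V_DC · 21.33/(3.360 + 21.33) = 15.90 V.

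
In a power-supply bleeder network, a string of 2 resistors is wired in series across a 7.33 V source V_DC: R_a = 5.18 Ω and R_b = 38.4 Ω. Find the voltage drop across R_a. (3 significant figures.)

V ≈ 0.871 V

ΣR = 5.18 + 38.4 = 43.58 Ω.
Voltage divider: V = V_DC · (5.180 / 43.58) = 7.33 × 0.1189 = 0.8713 V.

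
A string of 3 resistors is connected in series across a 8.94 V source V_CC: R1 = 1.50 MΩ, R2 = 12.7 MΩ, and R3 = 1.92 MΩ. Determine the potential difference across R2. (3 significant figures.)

ΣR = 1.50 + 12.7 + 1.92 = 16.12 MΩ.
Voltage divider: V = V_CC · (12.70 / 16.12) = 8.94 × 0.7878 = 7.043 V.

V ≈ 7.04 V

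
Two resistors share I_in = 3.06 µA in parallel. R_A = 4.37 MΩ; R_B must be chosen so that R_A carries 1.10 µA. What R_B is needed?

In a two-way split, I_A/I_in = R_B/(R_A + R_B).
1.10/3.06 = R_B/(R_A + R_B) → R_B = R_A · (0.3595)/(1 − 0.3595) = 4.37 × 0.5612 = 2.453 MΩ.

R_B ≈ 2.45 MΩ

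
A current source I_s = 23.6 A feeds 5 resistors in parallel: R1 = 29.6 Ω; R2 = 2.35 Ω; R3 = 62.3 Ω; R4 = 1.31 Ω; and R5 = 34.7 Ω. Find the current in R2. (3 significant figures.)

I ≈ 7.92 A

Conductances: ΣG = 1/29.6 + 1/2.35 + 1/62.3 + 1/1.31 + 1/34.7 = 1.268 (1/Ω).
Current divider: I(R2) = I_s · G_k/ΣG = 23.6 × (0.4255/1.268) = 23.6 × 0.3357 = 7.923 A.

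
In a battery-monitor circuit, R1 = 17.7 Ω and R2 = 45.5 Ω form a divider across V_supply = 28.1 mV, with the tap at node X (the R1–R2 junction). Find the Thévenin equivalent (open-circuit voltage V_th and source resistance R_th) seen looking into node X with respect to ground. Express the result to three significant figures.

V_th ≈ 20.2 mV, R_th ≈ 12.7 Ω

Open-circuit (no load on X): V_th = V_supply · R2/(R1 + R2) = 28.1 × 45.5/(17.70 + 45.5) = 20.23 mV.
With V_supply suppressed (replaced by a short), R_th = R1 ‖ R2 = (17.70 × 45.5)/(17.70 + 45.5) = 12.74 Ω.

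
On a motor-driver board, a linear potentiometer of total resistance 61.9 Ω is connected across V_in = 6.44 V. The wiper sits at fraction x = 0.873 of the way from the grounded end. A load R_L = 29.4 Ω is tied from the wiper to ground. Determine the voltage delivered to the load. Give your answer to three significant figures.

Lower segment x·R_p = 54.04 Ω; upper segment (1−x)·R_p = 7.861 Ω.
R_L loads the lower segment: effective lower R = 19.04 Ω.
Then V_out = V_in · 19.04/(7.861 + 19.04) = 4.558 V.

V_out ≈ 4.56 V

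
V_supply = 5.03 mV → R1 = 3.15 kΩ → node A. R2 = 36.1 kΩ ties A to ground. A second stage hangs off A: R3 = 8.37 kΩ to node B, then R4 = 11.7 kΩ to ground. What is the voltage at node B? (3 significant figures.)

Node A sees R2 in parallel with the series input of stage 2, R3 + R4 = 20.07 kΩ.
R2 ‖ (R3+R4) = 12.90 kΩ.
First divider: V_A = V_supply · 12.90/(3.15 + 12.90) = 4.043 mV.
Stage 2 is unloaded, so V_B = V_A · R4/(R3+R4) = 4.043 × 11.7/20.07 = 2.357 mV.

V_B ≈ 2.36 mV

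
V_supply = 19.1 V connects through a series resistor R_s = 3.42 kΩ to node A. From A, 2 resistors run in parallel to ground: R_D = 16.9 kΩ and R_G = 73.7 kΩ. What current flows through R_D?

I ≈ 0.905 mA

Parallel bank: R_p = 1/(1/16.9 + 1/73.7) = 13.75 kΩ.
Node voltage V_A = V_supply · R_p/(R_s + R_p) = 19.1 × 0.8008 = 15.30 V.
I(R_D) = V_A / R_D = 15.30/16.9 = 0.9050 mA.
(Check via current divider: I_total = 1.113 mA; share G_k/ΣG = 0.8135 → same result.)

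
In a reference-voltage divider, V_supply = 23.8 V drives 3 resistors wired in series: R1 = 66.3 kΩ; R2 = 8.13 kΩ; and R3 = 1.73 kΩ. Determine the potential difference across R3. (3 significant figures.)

ΣR = 66.3 + 8.13 + 1.73 = 76.16 kΩ.
By the voltage-divider rule, V = 23.8 × 1.730/76.16 = 0.5406 V.

V ≈ 0.541 V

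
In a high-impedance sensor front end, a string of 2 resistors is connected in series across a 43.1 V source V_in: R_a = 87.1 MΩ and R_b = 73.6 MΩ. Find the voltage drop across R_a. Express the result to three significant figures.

V ≈ 23.4 V

ΣR = 87.1 + 73.6 = 160.7 MΩ.
V = V_in · R/ΣR = 43.1 × 0.5420 = 23.36 V.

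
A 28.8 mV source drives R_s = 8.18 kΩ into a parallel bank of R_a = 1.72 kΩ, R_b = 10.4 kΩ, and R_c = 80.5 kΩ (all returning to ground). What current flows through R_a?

Combine the parallel branches: R_p = (1/1.72 + 1/10.4 + 1/80.5)⁻¹ = 1.449 kΩ.
Node voltage V_A = V_DC · R_p/(R_s + R_p) = 28.8 × 0.1505 = 4.335 mV.
I(R_a) = V_A / R_a = 4.335/1.72 = 2.520 µA.

I ≈ 2.52 µA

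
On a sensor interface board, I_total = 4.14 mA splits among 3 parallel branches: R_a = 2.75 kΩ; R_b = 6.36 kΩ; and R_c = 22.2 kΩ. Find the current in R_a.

I ≈ 2.66 mA

ΣG = 1/2.75 + 1/6.36 + 1/22.2 = 0.5659.
R_a takes the fraction G_k/ΣG = 0.3636/0.5659 = 0.6426, so I = 4.14 × 0.6426 = 2.660 mA.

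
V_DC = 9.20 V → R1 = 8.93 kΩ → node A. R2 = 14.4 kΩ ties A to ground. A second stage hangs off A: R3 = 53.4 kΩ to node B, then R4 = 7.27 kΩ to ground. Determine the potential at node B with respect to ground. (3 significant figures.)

V_B ≈ 0.624 V

Node A sees R2 in parallel with the series input of stage 2, R3 + R4 = 60.67 kΩ.
R2 ‖ (R3+R4) = 11.64 kΩ.
V_A = 9.20 × 11.64/(8.93 + 11.64) = 5.206 V.
Then the unloaded second divider: V_B = V_A × R4/(R3+R4) = 5.206 × 0.1198 = 0.6238 V.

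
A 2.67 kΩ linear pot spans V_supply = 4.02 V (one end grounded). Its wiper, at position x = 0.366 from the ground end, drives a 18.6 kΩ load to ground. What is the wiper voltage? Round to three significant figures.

The pot divides into 1.693 kΩ above the wiper and 0.9772 kΩ below.
R_L loads the lower segment: effective lower R = 0.9284 kΩ.
Loaded-divider output: V_out = 4.02 × 0.3542 = 1.424 V.

V_out ≈ 1.42 V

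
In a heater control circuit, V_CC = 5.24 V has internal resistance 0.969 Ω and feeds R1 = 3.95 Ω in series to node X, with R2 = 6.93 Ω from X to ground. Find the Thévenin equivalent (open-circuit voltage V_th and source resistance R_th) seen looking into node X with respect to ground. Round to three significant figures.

R1' = 0.969 + 3.95 = 4.919 Ω (source resistance + R1).
With X open, the divider is unloaded: V_th = 5.24 × 6.93/11.85 = 3.065 V.
Looking into X with the source shorted: R_th = R1'·R2/(R1'+R2) = 4.919 × 6.93/11.85 = 2.877 Ω.

V_th ≈ 3.06 V, R_th ≈ 2.88 Ω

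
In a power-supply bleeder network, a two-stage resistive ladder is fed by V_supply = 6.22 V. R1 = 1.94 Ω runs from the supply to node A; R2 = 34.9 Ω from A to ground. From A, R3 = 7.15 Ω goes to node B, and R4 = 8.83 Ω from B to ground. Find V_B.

V_B ≈ 2.92 V

The second stage (R3 + R4 = 15.98 Ω) loads node A in parallel with R2.
R2 ‖ (R3+R4) = 10.96 Ω.
First divider: V_A = V_supply · 10.96/(1.94 + 10.96) = 5.285 V.
V_B = V_A × 0.5526 = 2.920 V.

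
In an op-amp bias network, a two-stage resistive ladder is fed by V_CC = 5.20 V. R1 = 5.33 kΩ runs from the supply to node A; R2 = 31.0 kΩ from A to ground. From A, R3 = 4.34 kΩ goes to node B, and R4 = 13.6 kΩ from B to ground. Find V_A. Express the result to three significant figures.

Node A sees R2 in parallel with the series input of stage 2, R3 + R4 = 17.94 kΩ.
R2 ‖ (R3+R4) = 11.36 kΩ.
So V_A = 5.20 × 0.6807 = 3.540 V.

V_A ≈ 3.54 V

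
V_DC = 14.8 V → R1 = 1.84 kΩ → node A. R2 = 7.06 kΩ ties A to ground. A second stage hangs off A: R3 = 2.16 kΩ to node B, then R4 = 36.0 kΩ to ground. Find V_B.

V_B ≈ 10.7 V

The second stage (R3 + R4 = 38.16 kΩ) loads node A in parallel with R2.
Effective lower resistance at A: R2 ‖ 38.16 = 5.958 kΩ.
So V_A = 14.8 × 0.7640 = 11.31 V.
Then the unloaded second divider: V_B = V_A × R4/(R3+R4) = 11.31 × 0.9434 = 10.67 V.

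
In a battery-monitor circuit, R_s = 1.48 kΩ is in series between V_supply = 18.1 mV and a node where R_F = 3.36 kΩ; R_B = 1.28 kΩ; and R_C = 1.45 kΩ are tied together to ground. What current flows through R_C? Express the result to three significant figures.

Combine the parallel branches: R_p = (1/3.36 + 1/1.28 + 1/1.45)⁻¹ = 0.5654 kΩ.
Node voltage V_A = V_supply · R_p/(R_s + R_p) = 18.1 × 0.2764 = 5.004 mV.
I(R_C) = V_A / R_C = 5.004/1.45 = 3.451 µA.
(Check via current divider: I_total = 8.849 µA; share G_k/ΣG = 0.3900 → same result.)

I ≈ 3.45 µA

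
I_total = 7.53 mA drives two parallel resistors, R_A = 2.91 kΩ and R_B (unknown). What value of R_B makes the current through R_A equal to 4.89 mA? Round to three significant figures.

R_B ≈ 5.39 kΩ

In a two-way split, I_A/I_total = R_B/(R_A + R_B).
With f = 0.6494, R_B = R_A · f/(1−f) = 2.91 × 1.852 = 5.390 kΩ.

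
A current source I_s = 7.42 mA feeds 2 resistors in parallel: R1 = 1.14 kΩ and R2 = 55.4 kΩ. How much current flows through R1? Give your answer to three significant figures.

I ≈ 7.27 mA

For two parallel branches, I_k = I_s · (other R)/(sum of R).
I(R1) = 7.42 × 55.4/(1.14 + 55.4) = 7.42 × 0.9798 = 7.270 mA.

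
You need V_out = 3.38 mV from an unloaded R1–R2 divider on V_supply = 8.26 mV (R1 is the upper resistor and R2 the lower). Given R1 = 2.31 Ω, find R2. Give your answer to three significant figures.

The divider ratio is R2/(R1+R2) = 3.38/8.26 = 0.4092.
Rearranging, R2 = R1·k/(1−k) = 2.31 × 0.6926 = 1.600 Ω.

R2 ≈ 1.60 Ω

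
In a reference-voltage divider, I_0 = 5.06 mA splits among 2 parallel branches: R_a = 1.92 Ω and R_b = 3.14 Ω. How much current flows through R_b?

I ≈ 1.92 mA

For two parallel branches, I_k = I_0 · (other R)/(sum of R).
So I = 5.06 × 1.92/5.060 = 1.920 mA.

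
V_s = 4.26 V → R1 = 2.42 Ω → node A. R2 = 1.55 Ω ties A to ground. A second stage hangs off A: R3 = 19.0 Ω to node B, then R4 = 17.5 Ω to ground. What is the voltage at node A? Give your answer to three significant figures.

The second stage (R3 + R4 = 36.50 Ω) loads node A in parallel with R2.
Effective lower resistance at A: R2 ‖ 36.50 = 1.487 Ω.
So V_A = 4.26 × 0.3806 = 1.621 V.

V_A ≈ 1.62 V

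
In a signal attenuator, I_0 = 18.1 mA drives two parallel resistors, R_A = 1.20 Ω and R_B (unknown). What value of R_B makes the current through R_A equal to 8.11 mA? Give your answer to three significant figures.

The fraction through R_A equals R_B/(R_A+R_B).
With f = 0.4481, R_B = R_A · f/(1−f) = 1.20 × 0.8118 = 0.9742 Ω.

R_B ≈ 0.974 Ω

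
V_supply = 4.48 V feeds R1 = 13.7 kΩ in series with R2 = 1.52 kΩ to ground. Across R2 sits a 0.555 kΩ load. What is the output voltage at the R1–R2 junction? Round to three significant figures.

V_out ≈ 0.129 V

First combine the lower leg with the load: R2 ‖ R_L = 0.4066 kΩ.
Voltage divider with the loaded lower leg: V_out = 4.48 × 0.4066/(13.7 + 0.4066) = 4.48 × 0.02882 = 0.1291 V.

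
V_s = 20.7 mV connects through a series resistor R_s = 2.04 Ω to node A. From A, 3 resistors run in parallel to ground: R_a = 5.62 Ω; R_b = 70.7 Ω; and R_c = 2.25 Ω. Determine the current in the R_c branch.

Parallel bank: R_p = 1/(1/5.62 + 1/70.7 + 1/2.25) = 1.571 Ω.
V_A by voltage divider: V_A = 20.7 × 1.571/(2.04 + 1.571) = 9.006 mV.
I(R_c) = V_A / R_c = 9.006/2.25 = 4.003 mA.

I ≈ 4.00 mA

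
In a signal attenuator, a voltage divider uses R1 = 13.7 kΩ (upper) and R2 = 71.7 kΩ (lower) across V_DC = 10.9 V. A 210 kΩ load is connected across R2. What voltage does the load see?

V_out ≈ 8.68 V

First combine the lower leg with the load: R2 ‖ R_L = 53.45 kΩ.
Now apply the divider: V_out = 10.9 × 0.7960 = 8.676 V.
(Unloaded it would be 9.15 V; the load pulls it down.)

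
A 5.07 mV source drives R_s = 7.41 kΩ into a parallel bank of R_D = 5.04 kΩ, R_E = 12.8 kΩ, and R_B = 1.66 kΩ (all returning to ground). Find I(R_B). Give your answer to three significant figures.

I ≈ 0.407 µA

Equivalent of the parallel group: R_p = 1.138 kΩ.
V_A by voltage divider: V_A = 5.07 × 1.138/(7.41 + 1.138) = 0.6748 mV.
I(R_B) = V_A / R_B = 0.6748/1.66 = 0.4065 µA.
(Check via current divider: I_total = 0.5931 µA; share G_k/ΣG = 0.6854 → same result.)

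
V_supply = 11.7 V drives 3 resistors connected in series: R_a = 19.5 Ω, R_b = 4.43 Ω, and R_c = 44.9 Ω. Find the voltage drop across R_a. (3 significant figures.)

V ≈ 3.31 V

Total series resistance ΣR = 19.5 + 4.43 + 44.9 = 68.83 Ω.
By the voltage-divider rule, V = 11.7 × 19.50/68.83 = 3.315 V.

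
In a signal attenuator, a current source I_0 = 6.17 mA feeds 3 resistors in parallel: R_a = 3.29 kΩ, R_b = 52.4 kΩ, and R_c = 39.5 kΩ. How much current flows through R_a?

Conductances: ΣG = 1/3.29 + 1/52.4 + 1/39.5 = 0.3484 (1/kΩ).
R_a takes the fraction G_k/ΣG = 0.3040/0.3484 = 0.8725, so I = 6.17 × 0.8725 = 5.384 mA.

I ≈ 5.38 mA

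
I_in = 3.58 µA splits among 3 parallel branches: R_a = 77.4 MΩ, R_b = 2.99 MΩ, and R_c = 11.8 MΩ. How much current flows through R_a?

Total conductance ΣG = 1/77.4 + 1/2.99 + 1/11.8 = 0.4321 (units of 1/MΩ).
R_a takes the fraction G_k/ΣG = 0.01292/0.4321 = 0.02990, so I = 3.58 × 0.02990 = 0.1070 µA.

I ≈ 0.107 µA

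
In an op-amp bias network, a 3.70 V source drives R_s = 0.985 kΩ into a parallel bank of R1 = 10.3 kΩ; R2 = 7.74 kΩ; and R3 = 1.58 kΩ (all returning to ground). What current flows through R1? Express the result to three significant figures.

I ≈ 0.195 mA

Combine the parallel branches: R_p = (1/10.3 + 1/7.74 + 1/1.58)⁻¹ = 1.164 kΩ.
V_A = 3.70 × 1.164/2.149 = 2.004 V.
Branch current I = V_A/R1 = 2.004/10.3 = 0.1946 mA.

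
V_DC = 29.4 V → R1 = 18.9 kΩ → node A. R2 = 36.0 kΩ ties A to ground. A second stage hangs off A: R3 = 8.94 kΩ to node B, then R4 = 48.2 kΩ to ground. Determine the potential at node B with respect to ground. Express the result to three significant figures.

The second stage (R3 + R4 = 57.14 kΩ) loads node A in parallel with R2.
Effective lower resistance at A: R2 ‖ 57.14 = 22.09 kΩ.
So V_A = 29.4 × 0.5389 = 15.84 V.
V_B = V_A × 0.8435 = 13.36 V.

V_B ≈ 13.4 V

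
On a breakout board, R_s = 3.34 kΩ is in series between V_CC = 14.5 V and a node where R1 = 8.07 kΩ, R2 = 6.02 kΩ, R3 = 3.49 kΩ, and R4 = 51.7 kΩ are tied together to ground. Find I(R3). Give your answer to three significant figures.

I ≈ 1.39 mA

Parallel bank: R_p = 1/(1/8.07 + 1/6.02 + 1/3.49 + 1/51.7) = 1.678 kΩ.
V_A = 14.5 × 1.678/5.018 = 4.849 V.
I(R3) = V_A / R3 = 4.849/3.49 = 1.389 mA.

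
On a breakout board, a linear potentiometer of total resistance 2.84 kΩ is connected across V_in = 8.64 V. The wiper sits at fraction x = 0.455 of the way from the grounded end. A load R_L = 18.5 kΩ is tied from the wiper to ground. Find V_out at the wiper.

Split the track: R_lower = x·R_p = 1.292 kΩ, R_upper = (1−x)·R_p = 1.548 kΩ.
Lower segment in parallel with the load: 1.292 ‖ 18.5 = 1.208 kΩ.
V_out = 8.64 × 1.208/(1.548 + 1.208) = 3.787 V.

V_out ≈ 3.79 V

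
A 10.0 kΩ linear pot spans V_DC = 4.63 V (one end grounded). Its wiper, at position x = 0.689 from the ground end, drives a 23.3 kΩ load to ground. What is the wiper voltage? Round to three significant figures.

Split the track: R_lower = x·R_p = 6.890 kΩ, R_upper = (1−x)·R_p = 3.110 kΩ.
Lower segment in parallel with the load: 6.890 ‖ 23.3 = 5.318 kΩ.
Then V_out = V_DC · 5.318/(3.110 + 5.318) = 2.921 V.
(Unloaded: V_out = x·V_DC = 3.19 V.)

V_out ≈ 2.92 V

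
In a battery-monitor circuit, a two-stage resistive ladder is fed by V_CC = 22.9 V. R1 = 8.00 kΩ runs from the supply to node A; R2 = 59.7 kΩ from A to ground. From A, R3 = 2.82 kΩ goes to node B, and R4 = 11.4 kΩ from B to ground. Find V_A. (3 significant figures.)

The second stage (R3 + R4 = 14.22 kΩ) loads node A in parallel with R2.
R2 ‖ (R3+R4) = 11.48 kΩ.
So V_A = 22.9 × 0.5894 = 13.50 V.

V_A ≈ 13.5 V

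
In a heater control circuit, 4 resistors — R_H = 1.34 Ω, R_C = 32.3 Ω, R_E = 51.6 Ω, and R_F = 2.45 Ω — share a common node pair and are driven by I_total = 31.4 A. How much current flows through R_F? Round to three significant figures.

I ≈ 10.6 A

ΣG = 1/1.34 + 1/32.3 + 1/51.6 + 1/2.45 = 1.205.
Current divider: I(R_F) = I_total · G_k/ΣG = 31.4 × (0.4082/1.205) = 31.4 × 0.3388 = 10.64 A.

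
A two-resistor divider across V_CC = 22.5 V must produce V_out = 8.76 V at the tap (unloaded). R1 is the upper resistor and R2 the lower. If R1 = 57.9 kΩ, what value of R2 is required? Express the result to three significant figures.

R2 ≈ 36.9 kΩ

Required fraction k = V_out/V_CC = 0.3893.
So R2 = R1 · V_out/(V_CC − V_out) = 57.9 × 8.76/(22.5 − 8.76) = 57.9 × 0.6376 = 36.91 kΩ.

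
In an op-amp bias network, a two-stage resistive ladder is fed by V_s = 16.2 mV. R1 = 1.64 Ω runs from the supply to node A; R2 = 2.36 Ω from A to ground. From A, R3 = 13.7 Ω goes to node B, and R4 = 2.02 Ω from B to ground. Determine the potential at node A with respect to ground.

Node A sees R2 in parallel with the series input of stage 2, R3 + R4 = 15.72 Ω.
R2 ‖ (R3+R4) = 2.052 Ω.
V_A = 16.2 × 2.052/(1.64 + 2.052) = 9.004 mV.

V_A ≈ 9.00 mV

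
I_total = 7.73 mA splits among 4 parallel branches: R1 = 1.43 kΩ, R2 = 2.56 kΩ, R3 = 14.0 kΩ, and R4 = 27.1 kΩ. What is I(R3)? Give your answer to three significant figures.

ΣG = 1/1.43 + 1/2.56 + 1/14.0 + 1/27.1 = 1.198.
By the current-divider rule, I = I_total · G_k/ΣG = 7.73 × 0.05961 = 0.4608 mA.

I ≈ 0.461 mA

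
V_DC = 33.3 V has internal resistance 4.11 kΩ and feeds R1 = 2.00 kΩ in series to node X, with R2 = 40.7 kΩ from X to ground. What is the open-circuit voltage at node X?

V_th ≈ 29.0 V

R1' = 4.11 + 2.00 = 6.110 kΩ (source resistance + R1).
With X open, the divider is unloaded: V_th = 33.3 × 40.7/46.81 = 28.95 V.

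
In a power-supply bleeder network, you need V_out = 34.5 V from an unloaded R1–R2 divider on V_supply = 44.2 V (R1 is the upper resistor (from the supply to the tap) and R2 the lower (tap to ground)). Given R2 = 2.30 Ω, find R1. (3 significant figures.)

Required fraction k = V_out/V_supply = 0.7805.
R1 = R2·(1/k − 1) = 2.30 × 0.2812 = 0.6467 Ω.

R1 ≈ 0.647 Ω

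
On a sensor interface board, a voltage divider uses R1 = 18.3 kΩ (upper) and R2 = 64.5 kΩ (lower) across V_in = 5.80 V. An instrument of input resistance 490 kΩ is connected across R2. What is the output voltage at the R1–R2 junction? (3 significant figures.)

First combine the lower leg with the load: R2 ‖ R_L = 57.00 kΩ.
Then V_out = V_in · R2'/(R1 + R2') = 5.80 × 57.00/75.30 = 4.390 V.

V_out ≈ 4.39 V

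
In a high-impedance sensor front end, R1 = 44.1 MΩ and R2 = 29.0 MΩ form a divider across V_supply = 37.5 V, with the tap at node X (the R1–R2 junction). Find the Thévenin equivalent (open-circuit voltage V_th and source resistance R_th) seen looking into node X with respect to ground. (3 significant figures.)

V_th ≈ 14.9 V, R_th ≈ 17.5 MΩ

V_th is the unloaded tap voltage: V_supply · R2/(R1+R2) = 37.5 × 0.3967 = 14.88 V.
Zeroing V_supply shorts the top of R1 to ground, so R_th = R1 ‖ R2 = 17.50 MΩ.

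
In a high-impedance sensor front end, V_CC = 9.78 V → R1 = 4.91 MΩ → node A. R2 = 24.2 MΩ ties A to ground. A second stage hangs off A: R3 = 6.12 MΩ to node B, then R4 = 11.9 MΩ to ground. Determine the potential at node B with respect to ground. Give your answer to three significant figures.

Node A sees R2 in parallel with the series input of stage 2, R3 + R4 = 18.02 MΩ.
Effective lower resistance at A: R2 ‖ 18.02 = 10.33 MΩ.
First divider: V_A = V_CC · 10.33/(4.91 + 10.33) = 6.629 V.
Then the unloaded second divider: V_B = V_A × R4/(R3+R4) = 6.629 × 0.6604 = 4.378 V.

V_B ≈ 4.38 V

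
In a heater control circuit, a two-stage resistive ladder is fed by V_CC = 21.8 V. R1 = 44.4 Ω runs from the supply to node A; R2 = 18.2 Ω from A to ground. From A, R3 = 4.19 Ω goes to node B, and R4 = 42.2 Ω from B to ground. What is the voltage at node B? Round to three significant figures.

V_B ≈ 4.51 V

Node A sees R2 in parallel with the series input of stage 2, R3 + R4 = 46.39 Ω.
R2 ‖ (R3+R4) = 13.07 Ω.
First divider: V_A = V_CC · 13.07/(44.4 + 13.07) = 4.958 V.
V_B = V_A × 0.9097 = 4.510 V.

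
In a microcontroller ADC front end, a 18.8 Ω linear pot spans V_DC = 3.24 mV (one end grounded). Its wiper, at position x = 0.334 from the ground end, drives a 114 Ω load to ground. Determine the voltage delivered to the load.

Lower segment x·R_p = 6.279 Ω; upper segment (1−x)·R_p = 12.52 Ω.
Lower segment in parallel with the load: 6.279 ‖ 114 = 5.951 Ω.
Loaded-divider output: V_out = 3.24 × 0.3222 = 1.044 mV.
(Unloaded: V_out = x·V_DC = 1.08 mV.)

V_out ≈ 1.04 mV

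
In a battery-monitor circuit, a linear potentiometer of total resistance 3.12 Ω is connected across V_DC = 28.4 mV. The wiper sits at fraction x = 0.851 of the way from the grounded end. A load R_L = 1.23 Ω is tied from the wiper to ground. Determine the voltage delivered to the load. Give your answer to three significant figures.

The pot divides into 0.4649 Ω above the wiper and 2.655 Ω below.
Lower segment in parallel with the load: 2.655 ‖ 1.23 = 0.8406 Ω.
Loaded-divider output: V_out = 28.4 × 0.6439 = 18.29 mV.

V_out ≈ 18.3 mV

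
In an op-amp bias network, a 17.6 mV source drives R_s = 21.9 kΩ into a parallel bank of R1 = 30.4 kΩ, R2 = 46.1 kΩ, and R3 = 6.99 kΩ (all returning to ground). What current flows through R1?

I ≈ 0.109 µA

Combine the parallel branches: R_p = (1/30.4 + 1/46.1 + 1/6.99)⁻¹ = 5.059 kΩ.
Node voltage V_A = V_in · R_p/(R_s + R_p) = 17.6 × 0.1877 = 3.303 mV.
I(R1) = V_A / R1 = 3.303/30.4 = 0.1087 µA.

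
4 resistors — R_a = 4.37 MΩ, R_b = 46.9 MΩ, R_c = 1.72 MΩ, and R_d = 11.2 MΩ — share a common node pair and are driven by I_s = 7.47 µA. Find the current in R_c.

Conductances: ΣG = 1/4.37 + 1/46.9 + 1/1.72 + 1/11.2 = 0.9208 (1/MΩ).
By the current-divider rule, I = I_s · G_k/ΣG = 7.47 × 0.6314 = 4.716 µA.

I ≈ 4.72 µA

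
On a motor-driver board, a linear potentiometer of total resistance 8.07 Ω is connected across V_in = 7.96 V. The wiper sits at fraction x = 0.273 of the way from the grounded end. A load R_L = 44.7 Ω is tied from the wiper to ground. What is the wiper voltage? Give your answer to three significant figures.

Split the track: R_lower = x·R_p = 2.203 Ω, R_upper = (1−x)·R_p = 5.867 Ω.
R_L loads the lower segment: effective lower R = 2.100 Ω.
V_out = 7.96 × 2.100/(5.867 + 2.100) = 2.098 V.

V_out ≈ 2.10 V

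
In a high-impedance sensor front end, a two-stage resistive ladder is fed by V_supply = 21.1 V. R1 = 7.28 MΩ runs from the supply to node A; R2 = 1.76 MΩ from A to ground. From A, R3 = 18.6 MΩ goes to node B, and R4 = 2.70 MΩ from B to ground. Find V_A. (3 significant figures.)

V_A ≈ 3.85 V

Looking into the second stage from A: R3 + R4 = 21.30 MΩ appears in parallel with R2.
Effective lower resistance at A: R2 ‖ 21.30 = 1.626 MΩ.
So V_A = 21.1 × 0.1825 = 3.852 V.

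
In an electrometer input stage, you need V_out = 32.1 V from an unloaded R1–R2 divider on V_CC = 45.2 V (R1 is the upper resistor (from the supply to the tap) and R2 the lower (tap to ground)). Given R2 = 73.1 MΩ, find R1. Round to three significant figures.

R1 ≈ 29.8 MΩ

Required fraction k = V_out/V_CC = 0.7102.
Rearranging, R1 = R2·(1−k)/k = 73.1 × 0.4081 = 29.83 MΩ.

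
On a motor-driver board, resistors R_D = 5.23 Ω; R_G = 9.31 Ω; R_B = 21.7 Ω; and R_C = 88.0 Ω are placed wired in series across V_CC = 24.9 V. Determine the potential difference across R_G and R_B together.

V ≈ 6.21 V

ΣR = 5.23 + 9.31 + 21.7 + 88.0 = 124.2 Ω.
R_{R_G..R_B} = 9.31 + 21.7 = 31.01 Ω.
Voltage divider: V = V_CC · (31.01 / 124.2) = 24.9 × 0.2496 = 6.215 V.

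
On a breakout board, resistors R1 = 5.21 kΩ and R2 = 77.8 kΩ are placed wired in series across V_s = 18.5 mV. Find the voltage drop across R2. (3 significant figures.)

V ≈ 17.3 mV

ΣR = 5.21 + 77.8 = 83.01 kΩ.
V = V_s · R/ΣR = 18.5 × 0.9372 = 17.34 mV.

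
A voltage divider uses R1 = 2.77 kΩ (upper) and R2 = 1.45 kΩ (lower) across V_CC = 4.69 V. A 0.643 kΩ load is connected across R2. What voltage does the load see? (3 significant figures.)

The load sits in parallel with R2, giving an effective lower resistance R2' = R2·R_L/(R2+R_L) = 0.4455 kΩ.
Now apply the divider: V_out = 4.69 × 0.1385 = 0.6497 V.
(Unloaded it would be 1.61 V; the load pulls it down.)

V_out ≈ 0.650 V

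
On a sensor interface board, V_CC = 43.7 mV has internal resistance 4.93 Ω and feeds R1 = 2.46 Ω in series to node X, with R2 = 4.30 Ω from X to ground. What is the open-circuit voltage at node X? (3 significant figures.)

V_th ≈ 16.1 mV

R1' = 4.93 + 2.46 = 7.390 Ω (source resistance + R1).
With X open, the divider is unloaded: V_th = 43.7 × 4.30/11.69 = 16.07 mV.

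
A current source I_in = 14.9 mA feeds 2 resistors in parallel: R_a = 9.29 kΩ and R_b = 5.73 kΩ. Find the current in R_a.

I ≈ 5.68 mA

With just two branches, the current splits inversely with resistance.
So I = 14.9 × 5.73/15.02 = 5.684 mA.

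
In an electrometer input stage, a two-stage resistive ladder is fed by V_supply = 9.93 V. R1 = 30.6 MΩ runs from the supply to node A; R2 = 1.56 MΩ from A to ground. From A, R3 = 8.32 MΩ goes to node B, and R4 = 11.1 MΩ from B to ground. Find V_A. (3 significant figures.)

V_A ≈ 0.447 V

Looking into the second stage from A: R3 + R4 = 19.42 MΩ appears in parallel with R2.
R2 ‖ (R3+R4) = 1.444 MΩ.
First divider: V_A = V_supply · 1.444/(30.6 + 1.444) = 0.4475 V.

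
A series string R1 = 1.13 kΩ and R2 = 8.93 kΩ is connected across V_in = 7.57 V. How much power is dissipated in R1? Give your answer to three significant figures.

P ≈ 0.640 mW

ΣR = 10.06 kΩ → I = 7.57/10.06 = 0.7525 mA.
V(R1) = I·R = 0.8503 V; P = V·I = 0.8503 × 0.7525 = 0.6398 mW.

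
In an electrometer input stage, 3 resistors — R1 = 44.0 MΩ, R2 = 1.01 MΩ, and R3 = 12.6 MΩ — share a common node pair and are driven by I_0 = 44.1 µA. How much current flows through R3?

Conductances: ΣG = 1/44.0 + 1/1.01 + 1/12.6 = 1.092 (1/MΩ).
R3 takes the fraction G_k/ΣG = 0.07937/1.092 = 0.07267, so I = 44.1 × 0.07267 = 3.205 µA.

I ≈ 3.20 µA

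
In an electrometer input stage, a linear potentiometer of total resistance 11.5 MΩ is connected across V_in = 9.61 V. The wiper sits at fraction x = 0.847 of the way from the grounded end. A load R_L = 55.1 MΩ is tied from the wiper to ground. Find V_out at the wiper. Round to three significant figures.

V_out ≈ 7.93 V

Split the track: R_lower = x·R_p = 9.740 MΩ, R_upper = (1−x)·R_p = 1.760 MΩ.
Lower segment in parallel with the load: 9.740 ‖ 55.1 = 8.277 MΩ.
V_out = 9.61 × 8.277/(1.760 + 8.277) = 7.925 V.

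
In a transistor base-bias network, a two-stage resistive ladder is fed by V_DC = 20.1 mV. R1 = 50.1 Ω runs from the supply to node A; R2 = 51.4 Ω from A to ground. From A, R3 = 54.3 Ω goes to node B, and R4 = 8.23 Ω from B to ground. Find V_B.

Looking into the second stage from A: R3 + R4 = 62.53 Ω appears in parallel with R2.
R2 ‖ (R3+R4) = 28.21 Ω.
First divider: V_A = V_DC · 28.21/(50.1 + 28.21) = 7.241 mV.
V_B = V_A × 0.1316 = 0.9530 mV.

V_B ≈ 0.953 mV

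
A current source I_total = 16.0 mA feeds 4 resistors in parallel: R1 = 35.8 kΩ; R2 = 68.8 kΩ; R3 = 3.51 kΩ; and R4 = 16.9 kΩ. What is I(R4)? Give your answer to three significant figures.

Total conductance ΣG = 1/35.8 + 1/68.8 + 1/3.51 + 1/16.9 = 0.3865 (units of 1/kΩ).
R4 takes the fraction G_k/ΣG = 0.05917/0.3865 = 0.1531, so I = 16.0 × 0.1531 = 2.449 mA.

I ≈ 2.45 mA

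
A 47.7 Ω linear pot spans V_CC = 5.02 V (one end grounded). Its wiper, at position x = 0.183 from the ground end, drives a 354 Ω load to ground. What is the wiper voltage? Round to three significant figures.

V_out ≈ 0.901 V

Split the track: R_lower = x·R_p = 8.729 Ω, R_upper = (1−x)·R_p = 38.97 Ω.
R_L loads the lower segment: effective lower R = 8.519 Ω.
Then V_out = V_CC · 8.519/(38.97 + 8.519) = 0.9005 V.
(Unloaded: V_out = x·V_CC = 0.919 V.)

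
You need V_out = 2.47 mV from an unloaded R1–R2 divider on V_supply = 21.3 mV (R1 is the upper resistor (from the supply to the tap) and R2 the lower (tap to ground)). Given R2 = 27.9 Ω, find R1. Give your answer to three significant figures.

R1 ≈ 213 Ω

The divider ratio is R2/(R1+R2) = 2.47/21.3 = 0.1160.
R1 = R2·(1/k − 1) = 27.9 × 7.623 = 212.7 Ω.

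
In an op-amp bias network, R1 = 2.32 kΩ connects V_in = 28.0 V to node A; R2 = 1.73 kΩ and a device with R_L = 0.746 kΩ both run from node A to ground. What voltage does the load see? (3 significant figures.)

V_out ≈ 5.14 V

The load sits in parallel with R2, giving an effective lower resistance R2' = R2·R_L/(R2+R_L) = 0.5212 kΩ.
Now apply the divider: V_out = 28.0 × 0.1835 = 5.137 V.
(Unloaded it would be 12.0 V; the load pulls it down.)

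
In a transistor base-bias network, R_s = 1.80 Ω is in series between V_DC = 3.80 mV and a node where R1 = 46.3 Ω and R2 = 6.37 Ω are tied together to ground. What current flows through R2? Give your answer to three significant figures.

Equivalent of the parallel group: R_p = 5.600 Ω.
Node voltage V_A = V_DC · R_p/(R_s + R_p) = 3.80 × 0.7567 = 2.876 mV.
I(R2) = V_A / R2 = 2.876/6.37 = 0.4514 mA.

I ≈ 0.451 mA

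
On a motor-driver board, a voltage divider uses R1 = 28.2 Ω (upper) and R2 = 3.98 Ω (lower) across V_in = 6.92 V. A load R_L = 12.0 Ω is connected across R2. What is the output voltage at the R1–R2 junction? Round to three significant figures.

V_out ≈ 0.663 V

First combine the lower leg with the load: R2 ‖ R_L = 2.989 Ω.
Then V_out = V_in · R2'/(R1 + R2') = 6.92 × 2.989/31.19 = 0.6631 V.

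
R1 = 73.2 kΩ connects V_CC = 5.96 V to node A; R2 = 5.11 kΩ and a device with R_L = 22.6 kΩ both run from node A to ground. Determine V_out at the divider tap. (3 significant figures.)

The load sits in parallel with R2, giving an effective lower resistance R2' = R2·R_L/(R2+R_L) = 4.168 kΩ.
Now apply the divider: V_out = 5.96 × 0.05387 = 0.3211 V.
(Unloaded it would be 0.389 V; the load pulls it down.)

V_out ≈ 0.321 V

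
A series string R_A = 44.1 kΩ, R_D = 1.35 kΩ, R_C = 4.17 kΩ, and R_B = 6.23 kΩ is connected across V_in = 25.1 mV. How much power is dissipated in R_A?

The common current is I = 25.1/55.85 = 0.4494 µA.
V(R_A) = I·R = 19.82 mV; P = V·I = 19.82 × 0.4494 = 8.907 nW.

P ≈ 8.91 nW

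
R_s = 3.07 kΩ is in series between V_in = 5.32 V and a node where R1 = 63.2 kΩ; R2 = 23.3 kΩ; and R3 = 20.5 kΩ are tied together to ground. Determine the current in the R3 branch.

I ≈ 0.195 mA

Parallel bank: R_p = 1/(1/63.2 + 1/23.3 + 1/20.5) = 9.300 kΩ.
Node voltage V_A = V_in · R_p/(R_s + R_p) = 5.32 × 0.7518 = 4.000 V.
I(R3) = V_A / R3 = 4.000/20.5 = 0.1951 mA.
(Equivalently: I_total = 0.4301 mA, then current-divider fraction G_k/ΣG = 0.4537.)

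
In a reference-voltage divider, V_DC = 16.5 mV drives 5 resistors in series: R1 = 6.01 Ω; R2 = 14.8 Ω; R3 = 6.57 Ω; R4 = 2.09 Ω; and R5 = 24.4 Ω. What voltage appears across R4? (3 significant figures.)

Series total: ΣR = 6.01 + 14.8 + 6.57 + 2.09 + 24.4 = 53.87 Ω.
Voltage divider: V = V_DC · (2.090 / 53.87) = 16.5 × 0.03880 = 0.6402 mV.

V ≈ 0.640 mV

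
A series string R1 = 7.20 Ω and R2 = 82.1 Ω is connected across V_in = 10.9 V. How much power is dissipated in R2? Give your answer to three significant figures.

The common current is I = 10.9/89.30 = 0.1221 A.
P(R2) = I²·R2 = (0.1221)² × 82.1 = 1.223 W.

P ≈ 1.22 W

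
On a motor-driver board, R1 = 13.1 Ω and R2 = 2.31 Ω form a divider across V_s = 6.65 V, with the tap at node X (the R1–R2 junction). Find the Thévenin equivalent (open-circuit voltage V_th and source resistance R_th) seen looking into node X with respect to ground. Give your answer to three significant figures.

V_th ≈ 0.997 V, R_th ≈ 1.96 Ω

With X open, the divider is unloaded: V_th = 6.65 × 2.31/15.41 = 0.9969 V.
With V_s suppressed (replaced by a short), R_th = R1 ‖ R2 = (13.10 × 2.31)/(13.10 + 2.31) = 1.964 Ω.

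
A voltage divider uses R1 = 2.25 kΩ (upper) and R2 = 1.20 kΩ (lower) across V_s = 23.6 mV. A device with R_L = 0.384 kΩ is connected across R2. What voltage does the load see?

The load sits in parallel with R2, giving an effective lower resistance R2' = R2·R_L/(R2+R_L) = 0.2909 kΩ.
Now apply the divider: V_out = 23.6 × 0.1145 = 2.702 mV.
(Unloaded it would be 8.21 mV; the load pulls it down.)

V_out ≈ 2.70 mV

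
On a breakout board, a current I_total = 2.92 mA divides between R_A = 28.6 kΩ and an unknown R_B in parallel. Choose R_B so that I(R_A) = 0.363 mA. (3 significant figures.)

R_B ≈ 4.06 kΩ

The fraction through R_A equals R_B/(R_A+R_B).
With f = 0.1243, R_B = R_A · f/(1−f) = 28.6 × 0.1420 = 4.060 kΩ.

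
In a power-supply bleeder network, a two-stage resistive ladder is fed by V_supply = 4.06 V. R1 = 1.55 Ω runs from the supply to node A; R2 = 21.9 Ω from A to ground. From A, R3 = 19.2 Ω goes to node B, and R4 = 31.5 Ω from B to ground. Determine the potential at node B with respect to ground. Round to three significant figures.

V_B ≈ 2.29 V

The second stage (R3 + R4 = 50.70 Ω) loads node A in parallel with R2.
Effective lower resistance at A: R2 ‖ 50.70 = 15.29 Ω.
First divider: V_A = V_supply · 15.29/(1.55 + 15.29) = 3.686 V.
V_B = V_A × 0.6213 = 2.290 V.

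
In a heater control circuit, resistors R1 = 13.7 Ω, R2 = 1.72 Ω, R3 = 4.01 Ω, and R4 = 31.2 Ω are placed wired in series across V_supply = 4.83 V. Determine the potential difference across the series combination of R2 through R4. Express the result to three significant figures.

Total series resistance ΣR = 13.7 + 1.72 + 4.01 + 31.2 = 50.63 Ω.
R_{R2..R4} = 1.72 + 4.01 + 31.2 = 36.93 Ω.
V = V_supply · R/ΣR = 4.83 × 0.7294 = 3.523 V.

V ≈ 3.52 V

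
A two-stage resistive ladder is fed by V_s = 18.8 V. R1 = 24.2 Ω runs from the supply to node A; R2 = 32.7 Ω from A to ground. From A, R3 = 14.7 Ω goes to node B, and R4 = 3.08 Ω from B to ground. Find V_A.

Looking into the second stage from A: R3 + R4 = 17.78 Ω appears in parallel with R2.
R2 ‖ (R3+R4) = 11.52 Ω.
First divider: V_A = V_s · 11.52/(24.2 + 11.52) = 6.062 V.

V_A ≈ 6.06 V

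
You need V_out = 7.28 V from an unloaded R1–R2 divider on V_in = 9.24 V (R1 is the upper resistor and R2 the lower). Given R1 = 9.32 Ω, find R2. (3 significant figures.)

The divider ratio is R2/(R1+R2) = 7.28/9.24 = 0.7879.
Rearranging, R2 = R1·k/(1−k) = 9.32 × 3.714 = 34.62 Ω.

R2 ≈ 34.6 Ω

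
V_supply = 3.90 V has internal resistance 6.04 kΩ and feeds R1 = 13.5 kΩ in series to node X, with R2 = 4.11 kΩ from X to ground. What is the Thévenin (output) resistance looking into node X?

R_th ≈ 3.40 kΩ

R1' = 6.04 + 13.5 = 19.54 kΩ (source resistance + R1).
With V_supply suppressed (replaced by a short), R_th = R1' ‖ R2 = (19.54 × 4.11)/(19.54 + 4.11) = 3.396 kΩ.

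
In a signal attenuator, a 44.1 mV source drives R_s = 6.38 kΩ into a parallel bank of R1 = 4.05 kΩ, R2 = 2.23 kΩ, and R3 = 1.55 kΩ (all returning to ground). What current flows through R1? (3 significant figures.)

Parallel bank: R_p = 1/(1/4.05 + 1/2.23 + 1/1.55) = 0.7460 kΩ.
V_A by voltage divider: V_A = 44.1 × 0.7460/(6.38 + 0.7460) = 4.617 mV.
I(R1) = V_A / R1 = 4.617/4.05 = 1.140 µA.
(Equivalently: I_total = 6.189 µA, then current-divider fraction G_k/ΣG = 0.1842.)

I ≈ 1.14 µA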